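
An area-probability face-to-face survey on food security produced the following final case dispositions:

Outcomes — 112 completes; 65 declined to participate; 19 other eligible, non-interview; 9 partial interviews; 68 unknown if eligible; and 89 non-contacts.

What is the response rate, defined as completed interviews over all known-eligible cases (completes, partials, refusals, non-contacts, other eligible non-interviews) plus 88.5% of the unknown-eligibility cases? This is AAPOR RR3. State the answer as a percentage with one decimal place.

Numerator: 112
Determined eligible: 112 + 9 + 65 + 89 + 19 = 294
Estimated eligible among unknowns: 0.8850 × 68 = 60.18
Denominator: 294 + 60.18 = 354.18
RR3 = 112 / 354.18 = 0.3162

31.6%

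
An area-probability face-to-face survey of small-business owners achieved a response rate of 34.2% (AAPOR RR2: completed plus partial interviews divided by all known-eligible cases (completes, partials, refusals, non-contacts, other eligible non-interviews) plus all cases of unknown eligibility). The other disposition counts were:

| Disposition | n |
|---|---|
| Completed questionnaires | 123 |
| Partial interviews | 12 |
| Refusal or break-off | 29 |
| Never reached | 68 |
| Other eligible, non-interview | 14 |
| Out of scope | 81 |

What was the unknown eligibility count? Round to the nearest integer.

149

Top = 123 + 12 = 135
RR2 = 135 / D = 0.342
D = 135 / 0.342 = 394.7
Remaining denominator categories sum to 246
unknown eligibility = 394.7 − 246 ≈ 149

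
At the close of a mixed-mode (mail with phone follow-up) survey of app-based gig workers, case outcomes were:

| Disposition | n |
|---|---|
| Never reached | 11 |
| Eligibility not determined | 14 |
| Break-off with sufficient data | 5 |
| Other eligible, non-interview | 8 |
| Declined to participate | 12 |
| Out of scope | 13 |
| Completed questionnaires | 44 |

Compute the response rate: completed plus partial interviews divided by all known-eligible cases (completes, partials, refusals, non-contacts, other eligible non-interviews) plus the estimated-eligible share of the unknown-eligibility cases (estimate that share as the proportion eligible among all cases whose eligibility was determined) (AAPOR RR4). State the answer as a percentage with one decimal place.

53.2%

Num: 44 + 5 = 49
Determined eligible: 44 + 5 + 12 + 11 + 8 = 80
e = 80 / (80 + 13) = 80 / 93 = 0.8602
Eligible share of unknowns: 0.8602 × 14 = 12.04
Base: 80 + 12.04 = 92.04
RR4 = 49 / 92.04 = 0.5324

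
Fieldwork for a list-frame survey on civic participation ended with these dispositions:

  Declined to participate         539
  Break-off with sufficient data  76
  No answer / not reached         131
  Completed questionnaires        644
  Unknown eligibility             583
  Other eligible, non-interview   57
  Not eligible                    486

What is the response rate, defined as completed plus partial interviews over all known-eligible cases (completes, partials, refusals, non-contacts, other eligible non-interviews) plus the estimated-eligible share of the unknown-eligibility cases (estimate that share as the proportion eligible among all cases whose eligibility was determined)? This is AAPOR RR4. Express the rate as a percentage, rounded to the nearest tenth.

38.2%

Top = 644 + 76 = 720
Determined eligible = 644 + 76 + 539 + 131 + 57 = 1447
e = 1447 / (1447 + 486) = 1447 / 1933 = 0.7486
e × U = 0.7486 × 583 = 436.43
Base = 1447 + 436.43 = 1883.43
RR4 = 720 / 1883.43 = 0.3823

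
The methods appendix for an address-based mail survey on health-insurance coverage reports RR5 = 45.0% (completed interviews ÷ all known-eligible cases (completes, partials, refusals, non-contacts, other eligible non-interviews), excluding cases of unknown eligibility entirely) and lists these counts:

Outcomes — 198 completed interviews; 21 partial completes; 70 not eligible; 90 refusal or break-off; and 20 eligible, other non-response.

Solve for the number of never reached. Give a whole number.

RR5 = 198 / D = 0.450
D = 198 / 0.450 = 440.0
Other denominator terms total 329
never reached = 440.0 − 329 ≈ 111

111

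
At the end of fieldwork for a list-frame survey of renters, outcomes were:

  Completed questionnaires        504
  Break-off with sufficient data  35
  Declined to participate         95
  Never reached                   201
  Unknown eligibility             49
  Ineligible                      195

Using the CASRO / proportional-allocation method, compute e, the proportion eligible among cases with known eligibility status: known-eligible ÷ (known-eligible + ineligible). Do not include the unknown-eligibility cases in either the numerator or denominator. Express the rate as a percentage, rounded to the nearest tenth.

Known eligible: 504 + 35 + 95 + 201 = 835
e = 835 / (835 + 195) = 835 / 1030 = 0.8107

81.1%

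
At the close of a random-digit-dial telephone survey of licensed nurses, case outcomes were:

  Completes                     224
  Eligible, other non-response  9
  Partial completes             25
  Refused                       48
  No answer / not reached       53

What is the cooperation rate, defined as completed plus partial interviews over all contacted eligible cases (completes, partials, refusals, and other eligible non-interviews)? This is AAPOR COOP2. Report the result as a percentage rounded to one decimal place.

81.4%

Num = 224 + 25 = 249
Denominator = 224 + 25 + 48 + 9 = 306
COOP2 = 249 / 306 = 0.8137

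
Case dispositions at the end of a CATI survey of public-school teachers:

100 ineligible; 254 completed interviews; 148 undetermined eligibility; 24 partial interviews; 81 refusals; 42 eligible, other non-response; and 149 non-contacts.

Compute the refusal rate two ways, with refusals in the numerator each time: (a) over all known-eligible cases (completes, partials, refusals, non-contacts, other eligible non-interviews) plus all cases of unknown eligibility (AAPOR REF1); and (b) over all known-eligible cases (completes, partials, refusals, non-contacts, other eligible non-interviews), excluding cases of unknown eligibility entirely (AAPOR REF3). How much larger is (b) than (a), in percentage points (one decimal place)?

Numerator → 81
Base → 254 + 24 + 81 + 149 + 42 + 148 = 698
REF1 = 81 / 698 = 0.1160
Base → 254 + 24 + 81 + 149 + 42 = 550
REF3 = 81 / 550 = 0.1473
Difference = 14.73 − 11.60 = 3.13 percentage points

3.1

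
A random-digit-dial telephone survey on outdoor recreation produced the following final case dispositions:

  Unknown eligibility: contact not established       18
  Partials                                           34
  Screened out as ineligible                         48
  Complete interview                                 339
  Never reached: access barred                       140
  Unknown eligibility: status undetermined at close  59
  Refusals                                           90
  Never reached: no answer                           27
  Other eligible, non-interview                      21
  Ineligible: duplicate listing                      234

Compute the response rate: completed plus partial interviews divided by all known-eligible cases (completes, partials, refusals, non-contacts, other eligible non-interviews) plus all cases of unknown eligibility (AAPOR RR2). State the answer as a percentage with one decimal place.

No contact after all attempts = 27 + 140 = 167
Unknown eligibility = 18 + 59 = 77
Not eligible = 48 + 234 = 282
Numerator → 339 + 34 = 373
Denom → 339 + 34 + 90 + 167 + 21 + 77 = 728
RR2 = 373 / 728 = 0.5124

51.2%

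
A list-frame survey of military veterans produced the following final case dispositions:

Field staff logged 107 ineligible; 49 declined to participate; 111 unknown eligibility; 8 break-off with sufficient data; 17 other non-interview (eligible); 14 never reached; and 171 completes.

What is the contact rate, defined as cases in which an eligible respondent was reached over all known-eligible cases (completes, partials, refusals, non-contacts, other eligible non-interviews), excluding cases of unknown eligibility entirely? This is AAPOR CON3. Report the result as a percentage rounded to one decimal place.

Top → 171 + 8 + 49 + 17 = 245
Denominator → 171 + 8 + 49 + 14 + 17 = 259
CON3 = 245 / 259 = 0.9459

94.6%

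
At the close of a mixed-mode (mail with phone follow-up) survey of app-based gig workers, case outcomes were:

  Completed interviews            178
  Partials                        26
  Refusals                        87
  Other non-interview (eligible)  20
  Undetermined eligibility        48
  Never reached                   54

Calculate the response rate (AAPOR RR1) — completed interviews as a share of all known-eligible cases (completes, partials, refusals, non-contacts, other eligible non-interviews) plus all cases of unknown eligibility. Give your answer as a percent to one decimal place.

Num = 178
Denom = 178 + 26 + 87 + 54 + 20 + 48 = 413
RR1 = 178 / 413 = 0.4310

43.1%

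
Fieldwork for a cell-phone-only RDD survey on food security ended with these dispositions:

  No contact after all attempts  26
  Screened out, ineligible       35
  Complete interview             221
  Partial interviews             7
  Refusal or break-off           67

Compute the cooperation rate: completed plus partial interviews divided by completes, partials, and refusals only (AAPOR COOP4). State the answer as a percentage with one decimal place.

77.3%

Top: 221 + 7 = 228
Base: 221 + 7 + 67 = 295
COOP4 = 228 / 295 = 0.7729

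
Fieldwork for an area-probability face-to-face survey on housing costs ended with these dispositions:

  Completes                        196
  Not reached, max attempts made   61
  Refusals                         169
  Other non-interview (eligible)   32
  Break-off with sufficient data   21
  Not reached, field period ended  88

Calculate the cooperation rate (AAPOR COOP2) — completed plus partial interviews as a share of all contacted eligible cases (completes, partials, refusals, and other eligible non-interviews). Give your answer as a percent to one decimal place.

51.9%

No answer / not reached = 88 + 61 = 149
Numerator: 196 + 21 = 217
Base: 196 + 21 + 169 + 32 = 418
COOP2 = 217 / 418 = 0.5191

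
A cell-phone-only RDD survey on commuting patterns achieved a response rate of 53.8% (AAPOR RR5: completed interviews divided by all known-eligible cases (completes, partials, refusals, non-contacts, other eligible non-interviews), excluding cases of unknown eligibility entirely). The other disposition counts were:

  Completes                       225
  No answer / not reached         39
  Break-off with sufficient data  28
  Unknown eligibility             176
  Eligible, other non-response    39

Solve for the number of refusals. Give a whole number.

87

RR5 = 225 / D = 0.538
D = 225 / 0.538 = 418.2
Other denominator terms total 331
refusals = 418.2 − 331 ≈ 87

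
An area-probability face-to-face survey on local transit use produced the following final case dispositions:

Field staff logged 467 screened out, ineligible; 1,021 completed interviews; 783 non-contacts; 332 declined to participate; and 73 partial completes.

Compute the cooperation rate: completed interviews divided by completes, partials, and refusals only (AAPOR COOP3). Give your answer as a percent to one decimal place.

Top → 1021
Base → 1021 + 73 + 332 = 1426
COOP3 = 1021 / 1426 = 0.7160

71.6%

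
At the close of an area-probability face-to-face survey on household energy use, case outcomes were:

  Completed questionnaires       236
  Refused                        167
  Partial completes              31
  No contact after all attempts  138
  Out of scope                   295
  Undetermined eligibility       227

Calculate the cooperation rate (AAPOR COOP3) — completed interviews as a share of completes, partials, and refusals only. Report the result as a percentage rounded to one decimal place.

Num = 236
Denominator = 236 + 31 + 167 = 434
COOP3 = 236 / 434 = 0.5438

54.4%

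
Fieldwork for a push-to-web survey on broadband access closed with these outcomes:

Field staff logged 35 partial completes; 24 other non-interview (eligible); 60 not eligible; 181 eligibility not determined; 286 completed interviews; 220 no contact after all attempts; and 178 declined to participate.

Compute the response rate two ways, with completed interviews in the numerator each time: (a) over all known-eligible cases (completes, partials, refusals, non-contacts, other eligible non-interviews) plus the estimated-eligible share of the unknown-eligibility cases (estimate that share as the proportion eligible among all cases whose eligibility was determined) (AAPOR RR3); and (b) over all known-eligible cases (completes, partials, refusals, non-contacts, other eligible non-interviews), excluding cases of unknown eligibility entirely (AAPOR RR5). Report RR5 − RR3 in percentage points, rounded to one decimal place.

Numerator = 286
Known eligible = 286 + 35 + 178 + 220 + 24 = 743
e = 743 / (743 + 60) = 743 / 803 = 0.9253
e × U = 0.9253 × 181 = 167.48
Base = 743 + 167.48 = 910.48
RR3 = 286 / 910.48 = 0.3141
Base = 286 + 35 + 178 + 220 + 24 = 743
RR5 = 286 / 743 = 0.3849
Difference = 38.49 − 31.41 = 7.08 percentage points

7.1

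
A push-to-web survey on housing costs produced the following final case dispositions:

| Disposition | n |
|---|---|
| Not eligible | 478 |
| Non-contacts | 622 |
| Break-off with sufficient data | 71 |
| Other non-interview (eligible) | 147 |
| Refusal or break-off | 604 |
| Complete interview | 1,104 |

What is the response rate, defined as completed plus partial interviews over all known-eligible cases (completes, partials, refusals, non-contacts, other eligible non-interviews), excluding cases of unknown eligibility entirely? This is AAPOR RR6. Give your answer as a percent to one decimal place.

Top → 1104 + 71 = 1175
Denom → 1104 + 71 + 604 + 622 + 147 = 2548
RR6 = 1175 / 2548 = 0.4611

46.1%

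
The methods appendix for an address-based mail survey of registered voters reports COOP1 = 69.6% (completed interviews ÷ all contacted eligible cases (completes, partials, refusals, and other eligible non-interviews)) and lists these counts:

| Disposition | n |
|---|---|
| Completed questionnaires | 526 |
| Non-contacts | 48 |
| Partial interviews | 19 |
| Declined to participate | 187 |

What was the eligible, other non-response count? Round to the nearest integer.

24

COOP1 = 526 / D = 0.696
D = 526 / 0.696 = 755.7
Remaining denominator categories sum to 732
eligible, other non-response = 755.7 − 732 ≈ 24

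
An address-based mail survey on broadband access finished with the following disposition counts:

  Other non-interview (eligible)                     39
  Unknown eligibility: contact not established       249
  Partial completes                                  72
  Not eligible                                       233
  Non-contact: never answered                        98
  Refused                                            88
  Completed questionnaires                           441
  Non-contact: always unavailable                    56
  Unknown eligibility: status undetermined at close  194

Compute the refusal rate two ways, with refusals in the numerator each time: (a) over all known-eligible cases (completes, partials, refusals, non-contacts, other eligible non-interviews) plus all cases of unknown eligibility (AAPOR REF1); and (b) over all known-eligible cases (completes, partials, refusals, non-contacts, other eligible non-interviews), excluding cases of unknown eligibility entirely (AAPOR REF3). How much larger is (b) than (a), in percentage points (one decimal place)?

4.0

No answer / not reached = 98 + 56 = 154
Eligibility not determined = 249 + 194 = 443
Num = 88
Denominator = 441 + 72 + 88 + 154 + 39 + 443 = 1237
REF1 = 88 / 1237 = 0.0711
Denominator = 441 + 72 + 88 + 154 + 39 = 794
REF3 = 88 / 794 = 0.1108
Difference = 11.08 − 7.11 = 3.97 percentage points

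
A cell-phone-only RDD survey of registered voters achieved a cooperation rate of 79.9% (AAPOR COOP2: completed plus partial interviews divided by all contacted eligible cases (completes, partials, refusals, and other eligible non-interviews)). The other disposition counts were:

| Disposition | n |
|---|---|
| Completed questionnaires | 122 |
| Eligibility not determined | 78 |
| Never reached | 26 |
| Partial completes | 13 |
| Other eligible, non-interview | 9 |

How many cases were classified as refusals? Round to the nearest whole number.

Num = 122 + 13 = 135
COOP2 = 135 / D = 0.799
D = 135 / 0.799 = 169.0
Other denominator terms total 144
refusals = 169.0 − 144 ≈ 25

25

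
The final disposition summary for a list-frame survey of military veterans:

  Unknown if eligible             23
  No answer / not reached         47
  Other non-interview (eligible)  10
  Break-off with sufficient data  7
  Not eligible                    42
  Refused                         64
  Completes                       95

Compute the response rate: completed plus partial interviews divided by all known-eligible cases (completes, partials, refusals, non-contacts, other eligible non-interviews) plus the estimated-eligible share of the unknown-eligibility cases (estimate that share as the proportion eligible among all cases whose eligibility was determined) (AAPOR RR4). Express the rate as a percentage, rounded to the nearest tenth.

42.1%

Numerator = 95 + 7 = 102
Determined eligible = 95 + 7 + 64 + 47 + 10 = 223
e = 223 / (223 + 42) = 223 / 265 = 0.8415
Eligible share of unknowns = 0.8415 × 23 = 19.35
Base = 223 + 19.35 = 242.35
RR4 = 102 / 242.35 = 0.4209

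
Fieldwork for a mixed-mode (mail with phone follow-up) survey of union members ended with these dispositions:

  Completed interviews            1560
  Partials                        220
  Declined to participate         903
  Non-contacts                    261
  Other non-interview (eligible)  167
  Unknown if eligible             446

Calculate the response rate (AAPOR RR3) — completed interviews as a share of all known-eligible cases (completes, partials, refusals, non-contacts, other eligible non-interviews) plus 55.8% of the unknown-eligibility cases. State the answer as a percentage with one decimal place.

46.4%

Numerator: 1560
Determined eligible: 1560 + 220 + 903 + 261 + 167 = 3111
Eligible share of unknowns: 0.5580 × 446 = 248.87
Denom: 3111 + 248.87 = 3359.87
RR3 = 1560 / 3359.87 = 0.4643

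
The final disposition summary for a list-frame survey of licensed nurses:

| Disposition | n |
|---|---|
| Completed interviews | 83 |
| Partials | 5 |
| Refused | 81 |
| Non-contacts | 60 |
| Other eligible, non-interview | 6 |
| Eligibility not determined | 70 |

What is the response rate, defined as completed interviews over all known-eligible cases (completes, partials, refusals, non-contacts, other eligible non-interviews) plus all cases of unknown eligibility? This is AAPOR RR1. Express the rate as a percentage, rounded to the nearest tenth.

Top = 83
Denom = 83 + 5 + 81 + 60 + 6 + 70 = 305
RR1 = 83 / 305 = 0.2721

27.2%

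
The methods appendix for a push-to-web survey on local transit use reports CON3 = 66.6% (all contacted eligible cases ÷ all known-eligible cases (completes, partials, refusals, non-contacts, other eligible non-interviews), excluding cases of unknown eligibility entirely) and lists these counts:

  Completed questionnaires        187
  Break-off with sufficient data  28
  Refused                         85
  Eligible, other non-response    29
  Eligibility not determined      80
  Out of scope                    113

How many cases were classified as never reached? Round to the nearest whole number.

165

Num = 187 + 28 + 85 + 29 = 329
CON3 = 329 / D = 0.666
D = 329 / 0.666 = 494.0
Remaining denominator categories sum to 329
never reached = 494.0 − 329 ≈ 165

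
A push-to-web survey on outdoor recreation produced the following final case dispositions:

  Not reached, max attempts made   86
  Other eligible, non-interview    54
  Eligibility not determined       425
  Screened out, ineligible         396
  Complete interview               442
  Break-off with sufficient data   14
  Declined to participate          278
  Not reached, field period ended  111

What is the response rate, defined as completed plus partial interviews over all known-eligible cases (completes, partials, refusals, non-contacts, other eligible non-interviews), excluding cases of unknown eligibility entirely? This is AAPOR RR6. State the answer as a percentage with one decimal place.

46.3%

Non-contacts = 111 + 86 = 197
Top: 442 + 14 = 456
Denom: 442 + 14 + 278 + 197 + 54 = 985
RR6 = 456 / 985 = 0.4629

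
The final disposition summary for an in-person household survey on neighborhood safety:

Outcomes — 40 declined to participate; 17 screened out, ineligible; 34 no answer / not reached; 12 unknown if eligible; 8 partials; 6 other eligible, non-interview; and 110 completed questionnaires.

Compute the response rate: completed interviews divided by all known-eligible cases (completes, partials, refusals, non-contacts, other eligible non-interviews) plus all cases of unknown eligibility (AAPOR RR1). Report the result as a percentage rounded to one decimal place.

52.4%

Numerator = 110
Denominator = 110 + 8 + 40 + 34 + 6 + 12 = 210
RR1 = 110 / 210 = 0.5238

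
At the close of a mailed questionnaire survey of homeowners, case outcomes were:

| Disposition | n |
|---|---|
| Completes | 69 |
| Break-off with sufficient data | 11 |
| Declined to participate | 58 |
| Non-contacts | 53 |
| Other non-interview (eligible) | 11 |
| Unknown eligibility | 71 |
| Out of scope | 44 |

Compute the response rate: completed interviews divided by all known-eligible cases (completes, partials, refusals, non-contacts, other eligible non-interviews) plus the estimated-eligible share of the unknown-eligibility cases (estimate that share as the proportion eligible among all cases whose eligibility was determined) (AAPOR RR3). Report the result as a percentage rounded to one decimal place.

26.5%

Numerator: 69
Determined eligible: 69 + 11 + 58 + 53 + 11 = 202
e = 202 / (202 + 44) = 202 / 246 = 0.8211
Estimated eligible among unknowns: 0.8211 × 71 = 58.30
Base: 202 + 58.30 = 260.30
RR3 = 69 / 260.30 = 0.2651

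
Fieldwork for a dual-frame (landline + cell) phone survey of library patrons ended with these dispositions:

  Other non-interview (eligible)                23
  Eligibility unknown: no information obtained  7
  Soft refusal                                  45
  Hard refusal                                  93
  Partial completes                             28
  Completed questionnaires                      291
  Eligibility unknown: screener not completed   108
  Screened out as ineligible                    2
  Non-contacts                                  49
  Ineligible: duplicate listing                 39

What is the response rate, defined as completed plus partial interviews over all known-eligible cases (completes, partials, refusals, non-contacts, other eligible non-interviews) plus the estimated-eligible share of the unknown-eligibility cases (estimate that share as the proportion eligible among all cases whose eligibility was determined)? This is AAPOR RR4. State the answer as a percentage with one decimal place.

50.2%

Declined to participate = 93 + 45 = 138
Undetermined eligibility = 108 + 7 = 115
Ineligible = 2 + 39 = 41
Top → 291 + 28 = 319
Determined eligible → 291 + 28 + 138 + 49 + 23 = 529
e = 529 / (529 + 41) = 529 / 570 = 0.9281
e × U → 0.9281 × 115 = 106.73
Denom → 529 + 106.73 = 635.73
RR4 = 319 / 635.73 = 0.5018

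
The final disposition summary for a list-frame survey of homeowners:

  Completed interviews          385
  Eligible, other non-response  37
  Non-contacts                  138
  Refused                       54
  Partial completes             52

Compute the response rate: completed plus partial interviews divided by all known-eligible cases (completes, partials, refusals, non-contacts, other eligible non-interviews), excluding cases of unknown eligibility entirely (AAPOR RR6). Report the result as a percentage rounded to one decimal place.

65.6%

Top → 385 + 52 = 437
Base → 385 + 52 + 54 + 138 + 37 = 666
RR6 = 437 / 666 = 0.6562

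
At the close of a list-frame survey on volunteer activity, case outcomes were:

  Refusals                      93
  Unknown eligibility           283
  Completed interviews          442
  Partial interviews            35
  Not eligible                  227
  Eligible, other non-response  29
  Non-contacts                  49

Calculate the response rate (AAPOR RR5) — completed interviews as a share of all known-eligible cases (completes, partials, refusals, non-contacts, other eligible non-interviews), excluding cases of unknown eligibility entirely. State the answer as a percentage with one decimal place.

Num = 442
Denominator = 442 + 35 + 93 + 49 + 29 = 648
RR5 = 442 / 648 = 0.6821

68.2%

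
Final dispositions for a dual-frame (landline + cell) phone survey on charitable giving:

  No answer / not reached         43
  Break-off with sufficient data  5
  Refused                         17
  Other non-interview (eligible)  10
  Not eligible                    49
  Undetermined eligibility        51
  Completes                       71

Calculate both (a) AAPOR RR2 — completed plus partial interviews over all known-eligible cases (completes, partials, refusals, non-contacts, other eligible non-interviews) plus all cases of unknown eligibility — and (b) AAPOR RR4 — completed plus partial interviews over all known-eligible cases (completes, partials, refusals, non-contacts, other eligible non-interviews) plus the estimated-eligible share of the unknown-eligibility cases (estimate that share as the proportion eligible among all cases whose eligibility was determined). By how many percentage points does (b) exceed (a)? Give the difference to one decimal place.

2.7

Top: 71 + 5 = 76
Denominator: 71 + 5 + 17 + 43 + 10 + 51 = 197
RR2 = 76 / 197 = 0.3858
Determined eligible: 71 + 5 + 17 + 43 + 10 = 146
e = 146 / (146 + 49) = 146 / 195 = 0.7487
e × U: 0.7487 × 51 = 38.18
Denominator: 146 + 38.18 = 184.18
RR4 = 76 / 184.18 = 0.4126
Difference = 41.26 − 38.58 = 2.68 percentage points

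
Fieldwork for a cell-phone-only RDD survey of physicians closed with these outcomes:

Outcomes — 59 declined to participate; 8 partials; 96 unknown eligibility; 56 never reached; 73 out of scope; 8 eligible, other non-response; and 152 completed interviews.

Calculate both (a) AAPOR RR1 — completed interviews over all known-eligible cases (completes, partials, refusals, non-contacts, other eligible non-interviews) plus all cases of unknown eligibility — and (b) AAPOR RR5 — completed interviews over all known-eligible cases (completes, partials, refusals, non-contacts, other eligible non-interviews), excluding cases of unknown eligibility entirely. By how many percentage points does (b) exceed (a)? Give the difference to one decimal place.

Num → 152
Denom → 152 + 8 + 59 + 56 + 8 + 96 = 379
RR1 = 152 / 379 = 0.4011
Denom → 152 + 8 + 59 + 56 + 8 = 283
RR5 = 152 / 283 = 0.5371
Difference = 53.71 − 40.11 = 13.60 percentage points

13.6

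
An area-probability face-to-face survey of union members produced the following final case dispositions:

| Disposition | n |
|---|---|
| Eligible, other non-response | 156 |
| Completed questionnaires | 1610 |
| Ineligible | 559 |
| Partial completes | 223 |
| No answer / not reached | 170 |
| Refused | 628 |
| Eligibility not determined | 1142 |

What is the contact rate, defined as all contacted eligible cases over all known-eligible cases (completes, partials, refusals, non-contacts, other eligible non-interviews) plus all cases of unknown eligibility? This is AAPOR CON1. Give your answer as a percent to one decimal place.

Numerator: 1610 + 223 + 628 + 156 = 2617
Denominator: 1610 + 223 + 628 + 170 + 156 + 1142 = 3929
CON1 = 2617 / 3929 = 0.6661

66.6%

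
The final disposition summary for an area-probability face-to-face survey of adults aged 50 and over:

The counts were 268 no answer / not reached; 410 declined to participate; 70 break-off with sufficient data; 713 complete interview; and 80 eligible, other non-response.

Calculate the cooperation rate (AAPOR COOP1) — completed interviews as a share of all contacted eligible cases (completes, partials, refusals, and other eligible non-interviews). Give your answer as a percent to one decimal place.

56.0%

Numerator: 713
Denom: 713 + 70 + 410 + 80 = 1273
COOP1 = 713 / 1273 = 0.5601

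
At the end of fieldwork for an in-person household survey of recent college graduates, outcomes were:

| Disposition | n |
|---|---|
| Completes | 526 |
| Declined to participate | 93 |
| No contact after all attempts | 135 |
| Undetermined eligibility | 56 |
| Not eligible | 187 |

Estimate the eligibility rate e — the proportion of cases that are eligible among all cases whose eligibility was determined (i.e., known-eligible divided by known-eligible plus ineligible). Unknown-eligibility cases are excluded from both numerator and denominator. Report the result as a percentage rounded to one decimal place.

Known eligible: 526 + 93 + 135 = 754
e = 754 / (754 + 187) = 754 / 941 = 0.8013

80.1%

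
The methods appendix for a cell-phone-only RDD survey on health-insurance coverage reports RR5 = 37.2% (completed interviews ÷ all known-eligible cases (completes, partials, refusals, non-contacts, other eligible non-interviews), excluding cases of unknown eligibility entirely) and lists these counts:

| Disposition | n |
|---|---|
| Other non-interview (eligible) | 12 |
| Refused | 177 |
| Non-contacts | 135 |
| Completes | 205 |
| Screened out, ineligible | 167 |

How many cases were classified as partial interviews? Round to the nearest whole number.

22

RR5 = 205 / D = 0.372
D = 205 / 0.372 = 551.1
Remaining denominator categories sum to 529
partial interviews = 551.1 − 529 ≈ 22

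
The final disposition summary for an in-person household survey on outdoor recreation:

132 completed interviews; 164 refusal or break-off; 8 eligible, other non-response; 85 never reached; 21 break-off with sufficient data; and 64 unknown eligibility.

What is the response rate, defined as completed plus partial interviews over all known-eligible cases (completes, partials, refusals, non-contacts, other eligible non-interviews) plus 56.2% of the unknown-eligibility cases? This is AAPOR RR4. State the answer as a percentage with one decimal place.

Top → 132 + 21 = 153
Known eligible → 132 + 21 + 164 + 85 + 8 = 410
Eligible share of unknowns → 0.5620 × 64 = 35.97
Base → 410 + 35.97 = 445.97
RR4 = 153 / 445.97 = 0.3431

34.3%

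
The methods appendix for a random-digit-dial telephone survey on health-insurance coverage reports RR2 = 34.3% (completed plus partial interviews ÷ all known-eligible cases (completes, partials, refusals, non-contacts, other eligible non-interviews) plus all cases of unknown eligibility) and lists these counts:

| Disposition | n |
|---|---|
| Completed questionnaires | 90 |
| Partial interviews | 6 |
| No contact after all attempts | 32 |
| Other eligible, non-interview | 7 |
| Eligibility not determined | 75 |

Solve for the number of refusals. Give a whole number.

70

Top = 90 + 6 = 96
RR2 = 96 / D = 0.343
D = 96 / 0.343 = 279.9
Other denominator terms total 210
refusals = 279.9 − 210 ≈ 70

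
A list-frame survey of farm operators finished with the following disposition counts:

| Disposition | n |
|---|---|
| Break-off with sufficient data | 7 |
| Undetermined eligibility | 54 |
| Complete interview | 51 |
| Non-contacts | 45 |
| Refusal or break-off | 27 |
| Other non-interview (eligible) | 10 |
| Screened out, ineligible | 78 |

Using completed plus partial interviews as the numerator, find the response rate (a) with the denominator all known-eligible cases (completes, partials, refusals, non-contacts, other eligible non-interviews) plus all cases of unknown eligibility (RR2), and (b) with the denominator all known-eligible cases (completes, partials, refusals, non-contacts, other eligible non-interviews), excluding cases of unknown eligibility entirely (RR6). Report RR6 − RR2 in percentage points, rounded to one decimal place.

Num: 51 + 7 = 58
Denom: 51 + 7 + 27 + 45 + 10 + 54 = 194
RR2 = 58 / 194 = 0.2990
Denom: 51 + 7 + 27 + 45 + 10 = 140
RR6 = 58 / 140 = 0.4143
Difference = 41.43 − 29.90 = 11.53 percentage points

11.5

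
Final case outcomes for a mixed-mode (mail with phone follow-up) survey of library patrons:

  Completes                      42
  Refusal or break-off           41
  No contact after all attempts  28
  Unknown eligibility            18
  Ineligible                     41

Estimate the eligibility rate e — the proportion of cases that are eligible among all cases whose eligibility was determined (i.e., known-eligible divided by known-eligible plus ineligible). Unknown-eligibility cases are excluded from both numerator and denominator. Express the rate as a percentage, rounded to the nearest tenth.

73.0%

Eligible (known) → 42 + 41 + 28 = 111
e = 111 / (111 + 41) = 111 / 152 = 0.7303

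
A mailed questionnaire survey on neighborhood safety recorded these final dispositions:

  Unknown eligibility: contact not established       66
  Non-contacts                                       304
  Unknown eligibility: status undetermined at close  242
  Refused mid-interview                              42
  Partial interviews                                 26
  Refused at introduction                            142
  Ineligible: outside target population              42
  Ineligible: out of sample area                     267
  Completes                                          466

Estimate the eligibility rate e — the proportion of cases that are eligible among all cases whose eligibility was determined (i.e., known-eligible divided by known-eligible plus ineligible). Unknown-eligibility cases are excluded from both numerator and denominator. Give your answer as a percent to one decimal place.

76.0%

Refused = 142 + 42 = 184
Eligibility not determined = 66 + 242 = 308
Screened out, ineligible = 42 + 267 = 309
Determined eligible: 466 + 26 + 184 + 304 = 980
e = 980 / (980 + 309) = 980 / 1289 = 0.7603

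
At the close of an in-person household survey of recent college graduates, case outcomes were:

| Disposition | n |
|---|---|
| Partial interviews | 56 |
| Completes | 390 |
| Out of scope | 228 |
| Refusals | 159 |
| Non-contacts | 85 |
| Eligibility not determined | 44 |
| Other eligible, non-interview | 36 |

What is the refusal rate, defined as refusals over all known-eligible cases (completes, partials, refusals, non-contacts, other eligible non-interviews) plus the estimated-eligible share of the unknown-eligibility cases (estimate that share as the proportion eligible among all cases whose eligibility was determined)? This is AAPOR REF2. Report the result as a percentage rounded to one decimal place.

Top: 159
Determined eligible: 390 + 56 + 159 + 85 + 36 = 726
e = 726 / (726 + 228) = 726 / 954 = 0.7610
Estimated eligible among unknowns: 0.7610 × 44 = 33.48
Denominator: 726 + 33.48 = 759.48
REF2 = 159 / 759.48 = 0.2094

20.9%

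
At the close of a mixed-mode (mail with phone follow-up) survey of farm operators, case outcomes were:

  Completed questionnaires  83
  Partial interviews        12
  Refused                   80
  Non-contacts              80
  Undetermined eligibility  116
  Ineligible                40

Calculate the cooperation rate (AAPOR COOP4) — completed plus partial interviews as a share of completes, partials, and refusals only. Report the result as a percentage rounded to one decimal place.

54.3%

Numerator → 83 + 12 = 95
Denominator → 83 + 12 + 80 = 175
COOP4 = 95 / 175 = 0.5429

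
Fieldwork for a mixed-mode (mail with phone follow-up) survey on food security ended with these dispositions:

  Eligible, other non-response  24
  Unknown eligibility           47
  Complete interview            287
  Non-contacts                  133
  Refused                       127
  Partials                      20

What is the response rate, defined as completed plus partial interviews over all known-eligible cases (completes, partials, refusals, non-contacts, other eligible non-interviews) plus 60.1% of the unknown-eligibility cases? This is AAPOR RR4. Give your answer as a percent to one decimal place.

Numerator → 287 + 20 = 307
Eligible (known) → 287 + 20 + 127 + 133 + 24 = 591
e × U → 0.6010 × 47 = 28.25
Denom → 591 + 28.25 = 619.25
RR4 = 307 / 619.25 = 0.4958

49.6%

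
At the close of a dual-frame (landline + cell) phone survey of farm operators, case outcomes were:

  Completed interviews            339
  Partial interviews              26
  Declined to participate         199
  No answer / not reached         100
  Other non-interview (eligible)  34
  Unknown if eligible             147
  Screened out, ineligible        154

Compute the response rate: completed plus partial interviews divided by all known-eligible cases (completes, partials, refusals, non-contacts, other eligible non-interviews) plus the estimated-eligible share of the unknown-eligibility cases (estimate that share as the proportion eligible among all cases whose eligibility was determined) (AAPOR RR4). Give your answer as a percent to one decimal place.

44.6%

Num → 339 + 26 = 365
Known eligible → 339 + 26 + 199 + 100 + 34 = 698
e = 698 / (698 + 154) = 698 / 852 = 0.8192
Eligible share of unknowns → 0.8192 × 147 = 120.42
Denominator → 698 + 120.42 = 818.42
RR4 = 365 / 818.42 = 0.4460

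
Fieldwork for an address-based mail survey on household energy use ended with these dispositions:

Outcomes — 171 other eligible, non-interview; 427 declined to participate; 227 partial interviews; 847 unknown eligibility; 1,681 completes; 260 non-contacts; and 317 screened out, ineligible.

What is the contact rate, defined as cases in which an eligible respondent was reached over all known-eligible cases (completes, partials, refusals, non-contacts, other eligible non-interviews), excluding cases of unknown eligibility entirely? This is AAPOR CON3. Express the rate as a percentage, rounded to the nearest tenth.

90.6%

Top = 1681 + 227 + 427 + 171 = 2506
Base = 1681 + 227 + 427 + 260 + 171 = 2766
CON3 = 2506 / 2766 = 0.9060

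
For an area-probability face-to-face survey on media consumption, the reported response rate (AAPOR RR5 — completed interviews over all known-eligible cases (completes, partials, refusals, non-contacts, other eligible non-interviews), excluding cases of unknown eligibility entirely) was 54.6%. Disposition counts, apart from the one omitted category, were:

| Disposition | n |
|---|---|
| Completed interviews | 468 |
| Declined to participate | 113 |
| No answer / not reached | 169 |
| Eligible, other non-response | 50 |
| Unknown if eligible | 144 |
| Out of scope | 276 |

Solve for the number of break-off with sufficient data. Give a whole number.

57

RR5 = 468 / D = 0.546
D = 468 / 0.546 = 857.1
Other denominator terms total 800
break-off with sufficient data = 857.1 − 800 ≈ 57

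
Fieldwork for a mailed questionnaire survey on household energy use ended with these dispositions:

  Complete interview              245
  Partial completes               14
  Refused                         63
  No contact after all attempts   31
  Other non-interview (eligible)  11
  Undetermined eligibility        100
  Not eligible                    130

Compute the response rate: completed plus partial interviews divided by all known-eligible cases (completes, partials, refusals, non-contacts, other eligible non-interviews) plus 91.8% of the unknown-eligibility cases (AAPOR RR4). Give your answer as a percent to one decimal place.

Top: 245 + 14 = 259
Known eligible: 245 + 14 + 63 + 31 + 11 = 364
Eligible share of unknowns: 0.9180 × 100 = 91.80
Denom: 364 + 91.80 = 455.80
RR4 = 259 / 455.80 = 0.5682

56.8%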